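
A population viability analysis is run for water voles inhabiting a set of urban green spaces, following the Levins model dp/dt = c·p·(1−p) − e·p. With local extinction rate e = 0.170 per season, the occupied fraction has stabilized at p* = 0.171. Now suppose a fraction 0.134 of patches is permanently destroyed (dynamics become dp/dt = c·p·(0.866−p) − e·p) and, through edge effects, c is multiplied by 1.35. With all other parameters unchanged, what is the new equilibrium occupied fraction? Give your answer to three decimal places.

Balance c(1−p*) = e gives c = e/(1 − 0.17100) = 0.170/0.82900 = 0.20507.
New p* = 0.866 − e/c = 0.866 − 0.17000/0.27684 = 0.25193.

0.252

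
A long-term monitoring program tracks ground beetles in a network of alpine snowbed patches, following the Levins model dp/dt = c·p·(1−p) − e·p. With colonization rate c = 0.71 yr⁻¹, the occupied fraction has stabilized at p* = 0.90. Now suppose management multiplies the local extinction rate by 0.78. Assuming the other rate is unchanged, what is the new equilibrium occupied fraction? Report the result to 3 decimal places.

Balance c(1−p*) = e gives e = 0.71×(1 − 0.90000) = 0.07100.
New p* = 1 − e/c = 1 − 0.05538/0.71000 = 0.92200.

0.922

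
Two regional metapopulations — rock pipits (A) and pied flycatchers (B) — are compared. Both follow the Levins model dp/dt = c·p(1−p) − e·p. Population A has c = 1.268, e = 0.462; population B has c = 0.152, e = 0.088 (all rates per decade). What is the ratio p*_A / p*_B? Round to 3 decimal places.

A: p*_A = 1 − 0.462/1.268 = 0.6356.
B: p*_B = 1 − 0.088/0.152 = 0.4211.
p*_A / p*_B = 0.6356/0.4211 = 1.5097.

1.510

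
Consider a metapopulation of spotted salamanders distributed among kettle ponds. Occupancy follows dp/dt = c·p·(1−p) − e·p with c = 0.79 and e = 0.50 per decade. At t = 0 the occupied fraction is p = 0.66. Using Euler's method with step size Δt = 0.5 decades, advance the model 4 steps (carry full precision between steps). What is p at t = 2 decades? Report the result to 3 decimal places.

Update rule: p ← p + [c·p·(1−p) − e·p]·Δt with Δt = 0.5.
p: 0.66000 → 0.58364  (Δp = -0.07636)
p: 0.58364 → 0.53372  (Δp = -0.04992)
p: 0.53372 → 0.49859  (Δp = -0.03513)
p: 0.49859 → 0.47269  (Δp = -0.02590)

0.473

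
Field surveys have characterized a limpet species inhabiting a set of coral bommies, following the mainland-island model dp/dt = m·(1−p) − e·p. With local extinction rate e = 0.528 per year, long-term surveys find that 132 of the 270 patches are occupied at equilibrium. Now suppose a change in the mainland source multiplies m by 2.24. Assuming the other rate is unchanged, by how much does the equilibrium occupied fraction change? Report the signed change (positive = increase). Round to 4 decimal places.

0.1929

Observed p* = 132/270 = 0.48889.
Balance m(1−p*) = e·p* gives m = e·p*/(1−p*) = 0.528×0.48889/0.51111 = 0.50505.
New p* = m/(m+e) = 1.13131/(1.13131+0.52800) = 0.68180.
Δp* = 0.68180 − 0.48889 = +0.19291.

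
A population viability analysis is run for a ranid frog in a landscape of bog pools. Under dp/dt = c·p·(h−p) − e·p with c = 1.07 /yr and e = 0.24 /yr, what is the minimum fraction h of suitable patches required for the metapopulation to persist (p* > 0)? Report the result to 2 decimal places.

0.22

p* = h − e/c is positive only when h > e/c.
h_min = e/c = 0.24/1.07 = 0.2243.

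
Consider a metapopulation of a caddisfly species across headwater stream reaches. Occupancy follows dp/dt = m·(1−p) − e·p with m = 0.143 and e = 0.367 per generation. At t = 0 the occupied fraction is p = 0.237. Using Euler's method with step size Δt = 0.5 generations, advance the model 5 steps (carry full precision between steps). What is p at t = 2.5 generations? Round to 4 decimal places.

0.2704

Update rule: p ← p + [m·(1−p) − e·p]·Δt with Δt = 0.5.
t = 0.5: p = 0.23700 + (+0.01106) = 0.24806
t = 1: p = 0.24806 + (+0.00824) = 0.25631
t = 1.5: p = 0.25631 + (+0.00614) = 0.26245
t = 2: p = 0.26245 + (+0.00458) = 0.26703
t = 2.5: p = 0.26703 + (+0.00341) = 0.27043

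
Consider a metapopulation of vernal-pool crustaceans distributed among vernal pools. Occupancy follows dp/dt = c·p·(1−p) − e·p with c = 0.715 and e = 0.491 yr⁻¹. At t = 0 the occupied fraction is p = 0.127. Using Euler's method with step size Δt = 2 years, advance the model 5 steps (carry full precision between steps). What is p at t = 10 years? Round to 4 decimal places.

0.2773

Update rule: p ← p + [c·p·(1−p) − e·p]·Δt with Δt = 2.
t = 2: p = 0.12700 + (+0.03383) = 0.16083
t = 4: p = 0.16083 + (+0.03506) = 0.19589
t = 6: p = 0.19589 + (+0.03288) = 0.22878
t = 8: p = 0.22878 + (+0.02765) = 0.25643
t = 10: p = 0.25643 + (+0.02085) = 0.27728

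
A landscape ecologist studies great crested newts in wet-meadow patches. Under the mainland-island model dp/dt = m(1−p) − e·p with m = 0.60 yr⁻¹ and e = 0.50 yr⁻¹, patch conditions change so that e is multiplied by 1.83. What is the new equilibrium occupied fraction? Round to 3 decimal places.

0.396

Before: p* = 0.60/(0.60+0.50) = 0.5455.
After: m = 0.6, e = 0.915; p* = 0.6/1.5150 = 0.3960.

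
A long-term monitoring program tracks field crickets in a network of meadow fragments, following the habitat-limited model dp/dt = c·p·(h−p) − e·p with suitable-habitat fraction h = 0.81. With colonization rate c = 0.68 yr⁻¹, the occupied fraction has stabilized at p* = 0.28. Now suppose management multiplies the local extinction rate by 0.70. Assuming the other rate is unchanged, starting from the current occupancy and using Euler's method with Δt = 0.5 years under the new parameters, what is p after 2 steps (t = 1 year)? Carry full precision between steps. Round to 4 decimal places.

Balance c(h−p*) = e gives e = 0.68×(0.81 − 0.28000) = 0.36040.
Starting from p₀ = 0.28000; update p ← p + (dp/dt)·Δt with the new parameters.
step 1: Δp = +0.01514, p = 0.29514
step 2: Δp = +0.01444, p = 0.30957

0.3096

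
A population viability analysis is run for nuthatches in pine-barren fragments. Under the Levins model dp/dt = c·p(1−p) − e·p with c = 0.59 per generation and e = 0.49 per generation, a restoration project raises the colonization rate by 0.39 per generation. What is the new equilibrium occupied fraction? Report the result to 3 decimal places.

Before: p* = 1 − 0.49/0.59 = 0.1695.
After the change, c = 0.98, e = 0.49, so p* = 1 − 0.49/0.98 = 0.5000.

0.500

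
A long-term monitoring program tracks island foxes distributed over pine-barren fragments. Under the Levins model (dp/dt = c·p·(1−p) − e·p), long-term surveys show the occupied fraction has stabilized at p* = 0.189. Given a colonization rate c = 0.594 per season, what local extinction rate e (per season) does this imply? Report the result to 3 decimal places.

At equilibrium c(1−p*) = e.
e = 0.594 × (1 − 0.189) = 0.594 × 0.8110 = 0.4817.

0.482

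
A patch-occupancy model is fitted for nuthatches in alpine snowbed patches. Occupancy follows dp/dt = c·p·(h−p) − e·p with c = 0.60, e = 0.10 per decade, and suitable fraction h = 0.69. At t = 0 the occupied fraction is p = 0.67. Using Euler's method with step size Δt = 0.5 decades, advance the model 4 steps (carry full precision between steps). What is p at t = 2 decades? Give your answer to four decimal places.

Update rule: p ← p + [c·p·(h−p) − e·p]·Δt with Δt = 0.5.
  1  |  dp/dt·Δt = -0.029480  |  p_1 = 0.640520
  2  |  dp/dt·Δt = -0.022518  |  p_2 = 0.618002
  3  |  dp/dt·Δt = -0.017552  |  p_3 = 0.600450
  4  |  dp/dt·Δt = -0.013891  |  p_4 = 0.586559

0.5866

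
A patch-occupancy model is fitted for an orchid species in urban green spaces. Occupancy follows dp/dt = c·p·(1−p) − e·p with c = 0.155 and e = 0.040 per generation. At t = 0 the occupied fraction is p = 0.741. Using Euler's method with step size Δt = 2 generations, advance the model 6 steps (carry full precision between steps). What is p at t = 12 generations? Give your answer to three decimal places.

Update rule: p ← p + [c·p·(1−p) − e·p]·Δt with Δt = 2.
  1  |  dp/dt·Δt = +0.000215  |  p_1 = 0.741215
  2  |  dp/dt·Δt = +0.000166  |  p_2 = 0.741380
  3  |  dp/dt·Δt = +0.000128  |  p_3 = 0.741508
  4  |  dp/dt·Δt = +0.000098  |  p_4 = 0.741606
  5  |  dp/dt·Δt = +0.000076  |  p_5 = 0.741682
  6  |  dp/dt·Δt = +0.000058  |  p_6 = 0.741740

0.742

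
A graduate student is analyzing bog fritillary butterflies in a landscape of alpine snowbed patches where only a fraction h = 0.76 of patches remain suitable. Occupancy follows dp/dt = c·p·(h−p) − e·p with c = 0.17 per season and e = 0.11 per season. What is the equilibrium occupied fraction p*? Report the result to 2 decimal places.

0.11

Setting dp/dt = 0 and dividing by p* gives c·(h−p*) = e.
So p* = h − e/c = 0.76 − 0.11/0.17 = 0.76 − 0.6471 = 0.1129.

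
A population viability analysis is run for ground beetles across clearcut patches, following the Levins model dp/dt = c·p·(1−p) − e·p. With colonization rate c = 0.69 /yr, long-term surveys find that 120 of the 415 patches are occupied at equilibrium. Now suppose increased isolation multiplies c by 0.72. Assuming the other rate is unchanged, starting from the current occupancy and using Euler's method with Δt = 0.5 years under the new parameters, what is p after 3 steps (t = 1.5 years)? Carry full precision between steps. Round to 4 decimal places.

0.2371

Observed p* = 120/415 = 0.28916.
Balance c(1−p*) = e gives e = 0.69×(1 − 0.28916) = 0.49048.
Starting from p₀ = 0.28916; update p ← p + (dp/dt)·Δt with the new parameters.
t = 0.5: p = 0.28916 + (-0.01986) = 0.26930
t = 1: p = 0.26930 + (-0.01716) = 0.25214
t = 1.5: p = 0.25214 + (-0.01500) = 0.23714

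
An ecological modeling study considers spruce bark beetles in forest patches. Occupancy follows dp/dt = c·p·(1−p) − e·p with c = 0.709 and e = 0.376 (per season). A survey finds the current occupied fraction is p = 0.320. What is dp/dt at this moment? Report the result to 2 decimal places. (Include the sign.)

Colonization term: c·p·(1−p) = 0.709×0.320×0.6800 = 0.15428.
Extinction term: e·p = 0.12032.
dp/dt = 0.15428 − 0.12032 = 0.03396.

0.03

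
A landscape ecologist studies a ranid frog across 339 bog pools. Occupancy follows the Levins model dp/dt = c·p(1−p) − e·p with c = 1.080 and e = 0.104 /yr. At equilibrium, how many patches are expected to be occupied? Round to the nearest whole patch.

p* = 1 − e/c = 1 − 0.104/1.080 = 0.9037.
Expected occupied patches = N × p* = 339 × 0.9037 = 306.36 ≈ 306.

306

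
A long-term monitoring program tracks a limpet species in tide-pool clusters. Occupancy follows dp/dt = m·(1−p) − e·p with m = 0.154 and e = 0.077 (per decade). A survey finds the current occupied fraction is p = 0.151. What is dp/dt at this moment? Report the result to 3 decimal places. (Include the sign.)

Colonization term: m·(1−p) = 0.154×0.8490 = 0.13075.
Extinction term: e·p = 0.01163.
dp/dt = 0.13075 − 0.01163 = 0.11912.

0.119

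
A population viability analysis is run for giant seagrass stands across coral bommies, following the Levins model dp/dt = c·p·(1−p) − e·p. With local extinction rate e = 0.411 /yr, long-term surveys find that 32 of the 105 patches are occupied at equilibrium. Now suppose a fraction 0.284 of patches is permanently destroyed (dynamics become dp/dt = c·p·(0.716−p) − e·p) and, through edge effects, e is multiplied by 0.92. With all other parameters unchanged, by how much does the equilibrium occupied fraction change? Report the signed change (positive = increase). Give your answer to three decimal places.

-0.228

Observed p* = 32/105 = 0.30476.
Balance c(1−p*) = e gives c = e/(1 − 0.30476) = 0.411/0.69524 = 0.59116.
New p* = 0.716 − e/c = 0.716 − 0.37812/0.59116 = 0.07638.
Δp* = 0.07638 − 0.30476 = -0.22838.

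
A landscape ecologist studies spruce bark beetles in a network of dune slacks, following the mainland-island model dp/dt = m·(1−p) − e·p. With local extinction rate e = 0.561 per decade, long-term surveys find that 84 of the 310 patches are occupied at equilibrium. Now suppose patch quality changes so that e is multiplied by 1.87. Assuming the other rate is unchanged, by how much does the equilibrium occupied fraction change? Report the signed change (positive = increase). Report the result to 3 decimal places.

-0.105

Observed p* = 84/310 = 0.27097.
Balance m(1−p*) = e·p* gives m = e·p*/(1−p*) = 0.561×0.27097/0.72903 = 0.20852.
New p* = m/(m+e) = 0.20852/(0.20852+1.04907) = 0.16581.
Δp* = 0.16581 − 0.27097 = -0.10516.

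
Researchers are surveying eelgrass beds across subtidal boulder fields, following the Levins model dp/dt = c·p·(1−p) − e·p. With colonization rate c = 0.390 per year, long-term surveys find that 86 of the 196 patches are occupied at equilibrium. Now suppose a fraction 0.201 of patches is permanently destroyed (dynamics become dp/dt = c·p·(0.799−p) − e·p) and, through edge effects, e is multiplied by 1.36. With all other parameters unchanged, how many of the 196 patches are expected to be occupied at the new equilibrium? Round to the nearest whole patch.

7

Observed p* = 86/196 = 0.43878.
Balance c(1−p*) = e gives e = 0.390×(1 − 0.43878) = 0.21888.
New p* = 0.799 − e/c = 0.799 − 0.29768/0.39000 = 0.03572.
Expected occupied = 196 × 0.03572 = 7.00 ≈ 7.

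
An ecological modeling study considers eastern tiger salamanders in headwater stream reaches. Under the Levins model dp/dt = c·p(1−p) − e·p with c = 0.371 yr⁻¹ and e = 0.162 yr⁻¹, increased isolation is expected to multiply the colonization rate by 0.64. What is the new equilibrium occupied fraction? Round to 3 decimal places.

0.318

Before: p* = 1 − 0.162/0.371 = 0.5633.
After the change, c = 0.23744, e = 0.162, so p* = 1 − 0.162/0.23744 = 0.3177.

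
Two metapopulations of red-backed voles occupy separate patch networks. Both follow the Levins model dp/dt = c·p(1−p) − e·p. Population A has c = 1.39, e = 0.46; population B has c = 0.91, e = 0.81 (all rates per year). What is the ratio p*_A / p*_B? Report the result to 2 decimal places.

A: p*_A = 1 − 0.46/1.39 = 0.6691.
B: p*_B = 1 − 0.81/0.91 = 0.1099.
p*_A / p*_B = 0.6691/0.1099 = 6.0885.

6.09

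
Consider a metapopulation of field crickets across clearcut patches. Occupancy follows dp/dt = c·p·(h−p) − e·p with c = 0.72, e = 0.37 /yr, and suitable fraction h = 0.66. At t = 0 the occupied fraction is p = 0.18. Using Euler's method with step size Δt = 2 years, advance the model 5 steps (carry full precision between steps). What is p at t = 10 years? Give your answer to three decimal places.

Update rule: p ← p + [c·p·(h−p) − e·p]·Δt with Δt = 2.
p: 0.18000 → 0.17122  (Δp = -0.00878)
p: 0.17122 → 0.16503  (Δp = -0.00619)
p: 0.16503 → 0.16053  (Δp = -0.00449)
p: 0.16053 → 0.15720  (Δp = -0.00333)
p: 0.15720 → 0.15469  (Δp = -0.00251)

0.155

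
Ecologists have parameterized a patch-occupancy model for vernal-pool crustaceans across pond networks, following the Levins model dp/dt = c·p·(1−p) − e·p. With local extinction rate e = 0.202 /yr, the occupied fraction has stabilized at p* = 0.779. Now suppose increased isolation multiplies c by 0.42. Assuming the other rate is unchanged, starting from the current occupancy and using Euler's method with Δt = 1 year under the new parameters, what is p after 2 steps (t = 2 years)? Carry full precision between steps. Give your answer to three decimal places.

0.631

Balance c(1−p*) = e gives c = e/(1 − 0.77900) = 0.202/0.22100 = 0.91403.
Starting from p₀ = 0.77900; update p ← p + (dp/dt)·Δt with the new parameters.
  1  |  dp/dt·Δt = -0.091268  |  p_1 = 0.687732
  2  |  dp/dt·Δt = -0.056479  |  p_2 = 0.631254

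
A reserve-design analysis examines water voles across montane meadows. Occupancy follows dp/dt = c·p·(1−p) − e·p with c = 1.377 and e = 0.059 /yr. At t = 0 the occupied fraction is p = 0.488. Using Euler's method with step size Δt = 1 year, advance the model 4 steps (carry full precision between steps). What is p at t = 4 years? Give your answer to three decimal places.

0.959

Update rule: p ← p + [c·p·(1−p) − e·p]·Δt with Δt = 1.
step 1: Δp = +0.31526, p = 0.80326
step 2: Δp = +0.17022, p = 0.97348
step 3: Δp = -0.02189, p = 0.95159
step 4: Δp = +0.00728, p = 0.95888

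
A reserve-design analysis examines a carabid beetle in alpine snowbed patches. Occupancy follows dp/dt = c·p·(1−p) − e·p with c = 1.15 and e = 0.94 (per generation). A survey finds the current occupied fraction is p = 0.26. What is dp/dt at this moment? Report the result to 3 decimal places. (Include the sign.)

-0.023

Colonization term: c·p·(1−p) = 1.15×0.26×0.7400 = 0.22126.
Extinction term: e·p = 0.24440.
dp/dt = 0.22126 − 0.24440 = -0.02314.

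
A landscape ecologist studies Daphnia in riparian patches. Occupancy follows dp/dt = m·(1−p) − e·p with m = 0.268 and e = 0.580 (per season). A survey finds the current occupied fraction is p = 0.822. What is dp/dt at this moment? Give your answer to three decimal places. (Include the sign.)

-0.429

Colonization term: m·(1−p) = 0.268×0.1780 = 0.04770.
Extinction term: e·p = 0.47676.
dp/dt = 0.04770 − 0.47676 = -0.42906.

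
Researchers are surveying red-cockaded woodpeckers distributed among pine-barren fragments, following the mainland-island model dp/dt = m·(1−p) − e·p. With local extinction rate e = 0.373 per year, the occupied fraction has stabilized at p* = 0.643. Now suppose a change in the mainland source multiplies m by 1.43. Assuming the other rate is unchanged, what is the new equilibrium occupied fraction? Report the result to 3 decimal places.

Balance m(1−p*) = e·p* gives m = e·p*/(1−p*) = 0.373×0.64300/0.35700 = 0.67182.
New p* = m/(m+e) = 0.96070/(0.96070+0.37300) = 0.72033.

0.720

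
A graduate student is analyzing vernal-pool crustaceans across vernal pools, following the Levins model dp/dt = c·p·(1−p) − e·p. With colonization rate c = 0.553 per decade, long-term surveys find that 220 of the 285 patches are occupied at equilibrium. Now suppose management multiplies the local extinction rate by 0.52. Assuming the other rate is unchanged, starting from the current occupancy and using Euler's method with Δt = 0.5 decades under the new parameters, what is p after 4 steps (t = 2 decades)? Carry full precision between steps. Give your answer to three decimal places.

0.841

Observed p* = 220/285 = 0.77193.
Balance c(1−p*) = e gives e = 0.553×(1 − 0.77193) = 0.12612.
Starting from p₀ = 0.77193; update p ← p + (dp/dt)·Δt with the new parameters.
p: 0.77193 → 0.79530  (Δp = +0.02337)
p: 0.79530 → 0.81423  (Δp = +0.01894)
p: 0.81423 → 0.82935  (Δp = +0.01512)
p: 0.82935 → 0.84129  (Δp = +0.01194)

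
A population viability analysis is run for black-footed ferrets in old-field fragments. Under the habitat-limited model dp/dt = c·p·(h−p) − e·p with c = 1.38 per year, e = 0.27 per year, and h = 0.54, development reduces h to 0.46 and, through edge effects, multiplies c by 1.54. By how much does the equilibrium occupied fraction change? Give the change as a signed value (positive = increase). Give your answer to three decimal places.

Before: p* = h − e/c = 0.54 − 0.27/1.38 = 0.54 − 0.1957 = 0.3443.
After: c = 2.1252, e = 0.27, h = 0.46; p* = 0.46 − 0.27/2.1252 = 0.3330.
Δp* = 0.3330 − 0.3443 = -0.0114.

-0.011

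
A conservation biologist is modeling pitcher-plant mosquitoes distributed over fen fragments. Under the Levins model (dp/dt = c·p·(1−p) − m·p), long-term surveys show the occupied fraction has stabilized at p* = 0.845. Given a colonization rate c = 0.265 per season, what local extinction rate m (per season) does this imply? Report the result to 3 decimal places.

0.041

At equilibrium c(1−p*) = m.
m = 0.265 × (1 − 0.845) = 0.265 × 0.1550 = 0.0411.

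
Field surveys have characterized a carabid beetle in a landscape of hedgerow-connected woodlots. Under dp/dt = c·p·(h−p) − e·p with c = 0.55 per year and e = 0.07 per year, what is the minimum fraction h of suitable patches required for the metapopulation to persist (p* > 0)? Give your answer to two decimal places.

p* = h − e/c is positive only when h > e/c.
h_min = e/c = 0.07/0.55 = 0.1273.

0.13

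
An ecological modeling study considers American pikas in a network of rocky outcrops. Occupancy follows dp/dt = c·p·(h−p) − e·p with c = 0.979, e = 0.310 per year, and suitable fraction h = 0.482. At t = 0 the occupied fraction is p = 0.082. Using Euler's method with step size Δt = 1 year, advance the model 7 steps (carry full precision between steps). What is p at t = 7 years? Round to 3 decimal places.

Update rule: p ← p + [c·p·(h−p) − e·p]·Δt with Δt = 1.
  1  |  dp/dt·Δt = +0.006691  |  p_1 = 0.088691
  2  |  dp/dt·Δt = +0.006656  |  p_2 = 0.095347
  3  |  dp/dt·Δt = +0.006534  |  p_3 = 0.101882
  4  |  dp/dt·Δt = +0.006330  |  p_4 = 0.108212
  5  |  dp/dt·Δt = +0.006053  |  p_5 = 0.114266
  6  |  dp/dt·Δt = +0.005715  |  p_6 = 0.119980
  7  |  dp/dt·Δt = +0.005329  |  p_7 = 0.125309

0.125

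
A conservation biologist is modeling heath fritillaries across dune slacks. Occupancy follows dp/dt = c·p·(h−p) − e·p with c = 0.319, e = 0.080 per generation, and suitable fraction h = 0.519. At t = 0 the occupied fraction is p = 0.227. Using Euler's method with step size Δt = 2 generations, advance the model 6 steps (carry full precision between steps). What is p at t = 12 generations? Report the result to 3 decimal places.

Update rule: p ← p + [c·p·(h−p) − e·p]·Δt with Δt = 2.
step 1: Δp = +0.00597, p = 0.23297
step 2: Δp = +0.00524, p = 0.23821
step 3: Δp = +0.00456, p = 0.24277
step 4: Δp = +0.00394, p = 0.24671
step 5: Δp = +0.00339, p = 0.25010
step 6: Δp = +0.00289, p = 0.25299

0.253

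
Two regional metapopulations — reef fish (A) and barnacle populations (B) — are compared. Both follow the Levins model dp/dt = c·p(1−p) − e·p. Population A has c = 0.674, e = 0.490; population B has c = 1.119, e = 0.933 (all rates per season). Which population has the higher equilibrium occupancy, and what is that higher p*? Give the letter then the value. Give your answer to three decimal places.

A, 0.273

A: p*_A = 1 − 0.490/0.674 = 0.2730.
B: p*_B = 1 − 0.933/1.119 = 0.1662.
A is higher at 0.2730.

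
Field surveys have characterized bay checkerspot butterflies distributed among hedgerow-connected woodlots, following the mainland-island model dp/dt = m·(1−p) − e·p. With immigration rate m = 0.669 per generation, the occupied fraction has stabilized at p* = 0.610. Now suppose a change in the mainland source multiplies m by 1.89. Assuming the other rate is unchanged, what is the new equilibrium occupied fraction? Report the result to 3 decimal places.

0.747

Balance m(1−p*) = e·p* gives e = m(1−p*)/p* = 0.669×0.39000/0.61000 = 0.42772.
New p* = m/(m+e) = 1.26441/(1.26441+0.42772) = 0.74723.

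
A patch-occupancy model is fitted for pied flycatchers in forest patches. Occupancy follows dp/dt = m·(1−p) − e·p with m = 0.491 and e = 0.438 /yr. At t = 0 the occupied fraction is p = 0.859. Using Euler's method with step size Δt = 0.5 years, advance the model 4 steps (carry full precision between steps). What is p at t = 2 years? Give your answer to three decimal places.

Update rule: p ← p + [m·(1−p) − e·p]·Δt with Δt = 0.5.
p: 0.85900 → 0.70549  (Δp = -0.15351)
p: 0.70549 → 0.62329  (Δp = -0.08220)
p: 0.62329 → 0.57927  (Δp = -0.04402)
p: 0.57927 → 0.55570  (Δp = -0.02357)

0.556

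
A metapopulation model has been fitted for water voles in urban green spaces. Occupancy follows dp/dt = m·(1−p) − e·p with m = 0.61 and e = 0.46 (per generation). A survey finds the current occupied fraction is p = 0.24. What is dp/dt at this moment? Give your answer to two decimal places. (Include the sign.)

Colonization term: m·(1−p) = 0.61×0.7600 = 0.46360.
Extinction term: e·p = 0.11040.
dp/dt = 0.46360 − 0.11040 = 0.35320.

0.35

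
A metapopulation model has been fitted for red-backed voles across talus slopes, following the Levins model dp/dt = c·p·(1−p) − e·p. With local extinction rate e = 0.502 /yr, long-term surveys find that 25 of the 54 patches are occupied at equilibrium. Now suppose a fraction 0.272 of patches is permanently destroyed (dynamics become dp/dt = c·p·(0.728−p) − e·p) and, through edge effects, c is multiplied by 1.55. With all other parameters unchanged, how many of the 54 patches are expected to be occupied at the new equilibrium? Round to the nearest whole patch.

21

Observed p* = 25/54 = 0.46296.
Balance c(1−p*) = e gives c = e/(1 − 0.46296) = 0.502/0.53704 = 0.93475.
New p* = 0.728 − e/c = 0.728 − 0.50200/1.44886 = 0.38152.
Expected occupied = 54 × 0.38152 = 20.60 ≈ 21.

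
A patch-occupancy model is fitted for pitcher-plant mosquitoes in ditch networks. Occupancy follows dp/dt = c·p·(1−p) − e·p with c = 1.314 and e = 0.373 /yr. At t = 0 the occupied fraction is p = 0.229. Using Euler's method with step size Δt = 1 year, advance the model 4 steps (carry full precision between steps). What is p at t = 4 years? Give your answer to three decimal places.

Update rule: p ← p + [c·p·(1−p) − e·p]·Δt with Δt = 1.
step 1: Δp = +0.14658, p = 0.37558
step 2: Δp = +0.16807, p = 0.54365
step 3: Δp = +0.12322, p = 0.66686
step 4: Δp = +0.04317, p = 0.71004

0.710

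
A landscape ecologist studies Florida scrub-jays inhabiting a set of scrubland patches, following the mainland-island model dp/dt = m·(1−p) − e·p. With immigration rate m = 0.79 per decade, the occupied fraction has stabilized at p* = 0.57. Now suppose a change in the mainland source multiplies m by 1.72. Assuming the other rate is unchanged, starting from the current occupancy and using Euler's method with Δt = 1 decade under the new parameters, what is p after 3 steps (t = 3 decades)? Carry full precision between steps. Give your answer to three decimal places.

0.804

Balance m(1−p*) = e·p* gives e = m(1−p*)/p* = 0.79×0.43000/0.57000 = 0.59596.
Starting from p₀ = 0.57000; update p ← p + (dp/dt)·Δt with the new parameters.
p: 0.57000 → 0.81458  (Δp = +0.24458)
p: 0.81458 → 0.58106  (Δp = -0.23352)
p: 0.58106 → 0.80402  (Δp = +0.22296)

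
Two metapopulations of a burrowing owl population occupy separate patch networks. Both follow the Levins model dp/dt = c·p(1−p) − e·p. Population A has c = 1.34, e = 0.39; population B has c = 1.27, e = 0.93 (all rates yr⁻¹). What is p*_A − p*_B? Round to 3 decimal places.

0.441

A: p*_A = 1 − 0.39/1.34 = 0.7090.
B: p*_B = 1 − 0.93/1.27 = 0.2677.
p*_A − p*_B = 0.7090 − 0.2677 = 0.4412.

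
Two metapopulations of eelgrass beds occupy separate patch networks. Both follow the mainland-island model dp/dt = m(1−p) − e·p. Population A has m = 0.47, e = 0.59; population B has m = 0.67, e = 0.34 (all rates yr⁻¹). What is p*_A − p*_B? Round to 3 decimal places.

A: p*_A = m/(m+e) = 0.47/1.0600 = 0.4434.
B: p*_B = 0.67/1.0100 = 0.6634.
p*_A − p*_B = 0.4434 − 0.6634 = -0.2200.

-0.220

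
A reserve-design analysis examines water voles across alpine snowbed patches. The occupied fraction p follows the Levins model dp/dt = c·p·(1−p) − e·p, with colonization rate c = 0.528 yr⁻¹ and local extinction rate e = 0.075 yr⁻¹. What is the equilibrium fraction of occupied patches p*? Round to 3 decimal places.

0.858

At equilibrium, colonization balances extinction: c·p*·(1−p*) = e·p*.
So p* = 1 − e/c = 1 − 0.075/0.528 = 1 − 0.1420 = 0.8580.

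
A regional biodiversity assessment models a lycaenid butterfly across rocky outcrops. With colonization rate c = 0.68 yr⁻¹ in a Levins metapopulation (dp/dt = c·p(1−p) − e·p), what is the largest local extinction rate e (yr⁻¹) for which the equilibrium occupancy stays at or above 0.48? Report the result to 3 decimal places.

0.354

1 − e/c ≥ 0.48 ⇒ e ≤ c(1 − 0.48) = 0.68 × 0.5200.
e_max = 0.3536.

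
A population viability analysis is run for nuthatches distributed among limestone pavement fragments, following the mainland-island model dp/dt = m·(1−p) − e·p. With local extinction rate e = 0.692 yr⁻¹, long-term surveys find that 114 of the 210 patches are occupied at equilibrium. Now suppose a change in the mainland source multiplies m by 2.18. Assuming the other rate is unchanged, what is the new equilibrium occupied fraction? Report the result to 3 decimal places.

Observed p* = 114/210 = 0.54286.
Balance m(1−p*) = e·p* gives m = e·p*/(1−p*) = 0.692×0.54286/0.45714 = 0.82176.
New p* = m/(m+e) = 1.79144/(1.79144+0.69200) = 0.72135.

0.721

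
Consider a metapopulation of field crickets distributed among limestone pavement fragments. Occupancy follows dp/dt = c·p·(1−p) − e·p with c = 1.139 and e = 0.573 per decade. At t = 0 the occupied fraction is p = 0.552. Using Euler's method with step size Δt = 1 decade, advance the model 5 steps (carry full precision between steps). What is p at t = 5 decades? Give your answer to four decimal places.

Update rule: p ← p + [c·p·(1−p) − e·p]·Δt with Δt = 1.
  1  |  dp/dt·Δt = -0.034626  |  p_1 = 0.517374
  2  |  dp/dt·Δt = -0.012049  |  p_2 = 0.505325
  3  |  dp/dt·Δt = -0.004833  |  p_3 = 0.500491
  4  |  dp/dt·Δt = -0.002032  |  p_4 = 0.498460
  5  |  dp/dt·Δt = -0.000870  |  p_5 = 0.497590

0.4976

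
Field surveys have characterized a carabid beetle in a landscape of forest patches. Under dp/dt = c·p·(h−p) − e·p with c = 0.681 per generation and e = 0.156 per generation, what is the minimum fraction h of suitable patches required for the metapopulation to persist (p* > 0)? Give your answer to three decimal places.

0.229

p* = h − e/c is positive only when h > e/c.
h_min = e/c = 0.156/0.681 = 0.2291.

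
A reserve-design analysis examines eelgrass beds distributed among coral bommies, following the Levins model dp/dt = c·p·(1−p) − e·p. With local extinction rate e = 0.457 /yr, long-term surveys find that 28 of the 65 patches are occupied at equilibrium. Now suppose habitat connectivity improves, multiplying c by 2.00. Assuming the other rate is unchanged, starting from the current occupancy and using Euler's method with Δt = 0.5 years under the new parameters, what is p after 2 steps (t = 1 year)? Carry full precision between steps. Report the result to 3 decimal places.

Observed p* = 28/65 = 0.43077.
Balance c(1−p*) = e gives c = e/(1 − 0.43077) = 0.457/0.56923 = 0.80284.
Starting from p₀ = 0.43077; update p ← p + (dp/dt)·Δt with the new parameters.
p: 0.43077 → 0.52920  (Δp = +0.09843)
p: 0.52920 → 0.60830  (Δp = +0.07910)

0.608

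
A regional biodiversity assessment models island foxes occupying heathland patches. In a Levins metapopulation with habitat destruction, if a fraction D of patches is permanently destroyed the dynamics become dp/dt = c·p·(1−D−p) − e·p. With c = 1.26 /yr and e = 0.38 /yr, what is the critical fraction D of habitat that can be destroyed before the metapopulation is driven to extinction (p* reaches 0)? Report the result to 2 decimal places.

0.70

The nontrivial equilibrium is p* = (1−D) − e/c; extinction occurs when this hits zero.
So D_crit = 1 − e/c = 1 − 0.38/1.26 = 1 − 0.3016 = 0.6984.
Note this equals the original equilibrium occupancy — the Levins extinction-debt result.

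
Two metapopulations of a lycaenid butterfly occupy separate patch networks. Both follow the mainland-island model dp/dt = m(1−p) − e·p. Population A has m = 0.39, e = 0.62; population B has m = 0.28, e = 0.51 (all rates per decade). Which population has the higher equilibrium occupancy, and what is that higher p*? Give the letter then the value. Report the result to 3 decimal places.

A: p*_A = m/(m+e) = 0.39/1.0100 = 0.3861.
B: p*_B = 0.28/0.7900 = 0.3544.
A is higher at 0.3861.

A, 0.386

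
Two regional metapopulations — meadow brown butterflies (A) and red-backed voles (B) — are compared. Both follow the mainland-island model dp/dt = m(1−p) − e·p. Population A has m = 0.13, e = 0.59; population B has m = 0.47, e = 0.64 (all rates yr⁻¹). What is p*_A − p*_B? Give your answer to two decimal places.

-0.24

A: p*_A = m/(m+e) = 0.13/0.7200 = 0.1806.
B: p*_B = 0.47/1.1100 = 0.4234.
p*_A − p*_B = 0.1806 − 0.4234 = -0.2429.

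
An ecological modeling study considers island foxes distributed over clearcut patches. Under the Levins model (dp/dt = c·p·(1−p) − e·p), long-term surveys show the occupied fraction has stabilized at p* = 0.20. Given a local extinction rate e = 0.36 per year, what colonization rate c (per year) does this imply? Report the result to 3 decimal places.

At equilibrium c(1−p*) = e, so c = e/(1−p*).
c = 0.36/(1 − 0.20) = 0.36/0.8000 = 0.4500.

0.450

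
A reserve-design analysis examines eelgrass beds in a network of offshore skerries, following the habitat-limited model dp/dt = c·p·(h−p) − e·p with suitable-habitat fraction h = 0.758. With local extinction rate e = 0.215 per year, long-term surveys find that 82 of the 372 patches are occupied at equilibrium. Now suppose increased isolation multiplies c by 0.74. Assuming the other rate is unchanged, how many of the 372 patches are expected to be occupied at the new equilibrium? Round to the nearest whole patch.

12

Observed p* = 82/372 = 0.22043.
Balance c(h−p*) = e gives c = e/(0.758 − 0.22043) = 0.215/0.53757 = 0.39995.
New p* = 0.758 − e/c = 0.758 − 0.21500/0.29596 = 0.03155.
Expected occupied = 372 × 0.03155 = 11.74 ≈ 12.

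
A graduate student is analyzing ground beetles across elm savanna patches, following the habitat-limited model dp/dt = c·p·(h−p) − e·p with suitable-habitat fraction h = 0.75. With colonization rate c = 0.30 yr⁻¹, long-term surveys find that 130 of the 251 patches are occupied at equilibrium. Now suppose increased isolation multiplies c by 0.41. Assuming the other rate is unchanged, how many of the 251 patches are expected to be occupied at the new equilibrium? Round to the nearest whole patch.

46

Observed p* = 130/251 = 0.51793.
Balance c(h−p*) = e gives e = 0.30×(0.75 − 0.51793) = 0.06962.
New p* = 0.75 − e/c = 0.75 − 0.06962/0.12300 = 0.18398.
Expected occupied = 251 × 0.18398 = 46.18 ≈ 46.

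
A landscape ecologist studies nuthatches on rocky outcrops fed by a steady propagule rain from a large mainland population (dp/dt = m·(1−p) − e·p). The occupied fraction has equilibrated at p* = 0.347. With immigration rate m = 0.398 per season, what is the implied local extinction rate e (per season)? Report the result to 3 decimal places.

At equilibrium m(1−p*) = e·p*, so e = m(1−p*)/p*.
e = 0.398 × 0.6530 / 0.347 = 0.7490.

0.749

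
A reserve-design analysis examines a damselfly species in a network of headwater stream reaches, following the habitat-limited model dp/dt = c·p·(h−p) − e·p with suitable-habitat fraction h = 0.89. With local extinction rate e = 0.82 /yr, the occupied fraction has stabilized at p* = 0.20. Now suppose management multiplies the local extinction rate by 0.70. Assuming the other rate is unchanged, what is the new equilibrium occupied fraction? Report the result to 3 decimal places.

Balance c(h−p*) = e gives c = e/(0.89 − 0.20000) = 0.82/0.69000 = 1.18841.
New p* = 0.89 − e/c = 0.89 − 0.57400/1.18841 = 0.40700.

0.407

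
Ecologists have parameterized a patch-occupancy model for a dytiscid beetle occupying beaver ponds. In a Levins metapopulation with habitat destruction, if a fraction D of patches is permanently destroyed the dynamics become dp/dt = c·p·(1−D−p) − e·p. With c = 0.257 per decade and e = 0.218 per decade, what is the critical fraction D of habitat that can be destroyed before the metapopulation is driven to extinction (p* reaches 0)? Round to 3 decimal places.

The nontrivial equilibrium is p* = (1−D) − e/c; extinction occurs when this hits zero.
So D_crit = 1 − e/c = 1 − 0.218/0.257 = 1 − 0.8482 = 0.1518.
Note this equals the original equilibrium occupancy — the Levins extinction-debt result.

0.152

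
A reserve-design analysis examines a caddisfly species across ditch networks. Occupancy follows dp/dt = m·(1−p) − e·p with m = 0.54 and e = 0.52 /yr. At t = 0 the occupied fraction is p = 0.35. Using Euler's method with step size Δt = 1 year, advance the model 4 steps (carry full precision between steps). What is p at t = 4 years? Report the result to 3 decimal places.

0.509

Update rule: p ← p + [m·(1−p) − e·p]·Δt with Δt = 1.
p: 0.35000 → 0.51900  (Δp = +0.16900)
p: 0.51900 → 0.50886  (Δp = -0.01014)
p: 0.50886 → 0.50947  (Δp = +0.00061)
p: 0.50947 → 0.50943  (Δp = -0.00004)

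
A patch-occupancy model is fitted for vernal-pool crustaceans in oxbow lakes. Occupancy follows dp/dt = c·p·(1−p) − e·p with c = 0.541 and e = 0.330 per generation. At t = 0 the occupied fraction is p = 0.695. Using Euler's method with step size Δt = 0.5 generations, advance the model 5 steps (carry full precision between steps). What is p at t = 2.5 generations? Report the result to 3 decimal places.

0.515

Update rule: p ← p + [c·p·(1−p) − e·p]·Δt with Δt = 0.5.
  1  |  dp/dt·Δt = -0.057336  |  p_1 = 0.637664
  2  |  dp/dt·Δt = -0.042716  |  p_2 = 0.594948
  3  |  dp/dt·Δt = -0.032980  |  p_3 = 0.561968
  4  |  dp/dt·Δt = -0.026138  |  p_4 = 0.535830
  5  |  dp/dt·Δt = -0.021134  |  p_5 = 0.514696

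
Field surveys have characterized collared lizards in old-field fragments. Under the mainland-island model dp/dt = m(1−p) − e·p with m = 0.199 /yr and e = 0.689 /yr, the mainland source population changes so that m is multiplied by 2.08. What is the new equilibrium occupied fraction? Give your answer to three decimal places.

0.375

Before: p* = 0.199/(0.199+0.689) = 0.2241.
After: m = 0.41392, e = 0.689; p* = 0.41392/1.1029 = 0.3753.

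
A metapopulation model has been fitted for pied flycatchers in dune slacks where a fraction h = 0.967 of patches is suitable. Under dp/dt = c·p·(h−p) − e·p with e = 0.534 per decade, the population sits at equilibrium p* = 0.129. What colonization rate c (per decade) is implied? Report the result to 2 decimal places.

0.64

At equilibrium c(h−p*) = e, so c = e/(h−p*).
c = 0.534/(0.967 − 0.129) = 0.534/0.8380 = 0.6372.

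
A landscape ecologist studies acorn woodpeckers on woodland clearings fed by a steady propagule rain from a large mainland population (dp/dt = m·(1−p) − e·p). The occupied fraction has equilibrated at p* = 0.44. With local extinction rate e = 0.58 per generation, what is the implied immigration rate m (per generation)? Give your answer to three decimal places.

0.456

At equilibrium m(1−p*) = e·p*, so m = e·p*/(1−p*).
m = 0.58 × 0.44 / 0.5600 = 0.2552/0.5600 = 0.4557.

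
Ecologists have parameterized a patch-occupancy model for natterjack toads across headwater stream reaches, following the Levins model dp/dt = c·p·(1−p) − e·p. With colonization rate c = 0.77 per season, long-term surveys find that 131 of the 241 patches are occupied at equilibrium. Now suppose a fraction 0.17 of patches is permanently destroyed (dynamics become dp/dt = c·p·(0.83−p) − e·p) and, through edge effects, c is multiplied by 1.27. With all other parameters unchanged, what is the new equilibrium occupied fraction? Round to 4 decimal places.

Observed p* = 131/241 = 0.54357.
Balance c(1−p*) = e gives e = 0.77×(1 − 0.54357) = 0.35145.
New p* = 0.83 − e/c = 0.83 − 0.35145/0.97790 = 0.47061.

0.4706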